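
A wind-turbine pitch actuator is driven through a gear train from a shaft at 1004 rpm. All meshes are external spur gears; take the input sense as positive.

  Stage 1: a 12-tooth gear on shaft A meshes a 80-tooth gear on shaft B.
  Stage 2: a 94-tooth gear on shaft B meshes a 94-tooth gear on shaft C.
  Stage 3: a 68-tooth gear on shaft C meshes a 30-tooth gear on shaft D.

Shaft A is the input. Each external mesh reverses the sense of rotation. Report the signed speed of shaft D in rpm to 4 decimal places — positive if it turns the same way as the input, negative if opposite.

-341.3600 rpm (opposite to input, |ω| = 341.3600 rpm)

Stage 1 [12T→80T]: ω = 1004.0000×12/80 = 150.6000 rpm, dir flips to −; running = −150.6000
Stage 2 [94T→94T]: ω = 150.6000×94/94 = 150.6000 rpm, dir flips to +; running = +150.6000
Stage 3 [68T→30T]: ω = 150.6000×68/30 = 341.3600 rpm, dir flips to −; running = −341.3600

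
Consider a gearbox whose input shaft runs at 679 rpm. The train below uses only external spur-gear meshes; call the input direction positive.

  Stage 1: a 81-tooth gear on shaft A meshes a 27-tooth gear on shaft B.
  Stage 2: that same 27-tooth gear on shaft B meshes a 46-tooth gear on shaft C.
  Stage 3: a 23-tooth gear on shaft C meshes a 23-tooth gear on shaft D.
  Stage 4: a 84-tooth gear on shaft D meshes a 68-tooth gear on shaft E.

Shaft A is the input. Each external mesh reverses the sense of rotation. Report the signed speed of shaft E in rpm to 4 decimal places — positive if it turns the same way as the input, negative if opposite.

+1476.9552 rpm (same as input, |ω| = 1476.9552 rpm)

Stage 1 [81T→27T]: ω = 679.0000×81/27 = 2037.0000 rpm, dir flips to −; running = −2037.0000
Stage 2 [27T→46T]: ω = 2037.0000×27/46 = 1195.6304 rpm, dir flips to +; running = +1195.6304
Stage 3 [23T→23T]: ω = 1195.6304×23/23 = 1195.6304 rpm, dir flips to −; running = −1195.6304
Stage 4 [84T→68T]: ω = 1195.6304×84/68 = 1476.9552 rpm, dir flips to +; running = +1476.9552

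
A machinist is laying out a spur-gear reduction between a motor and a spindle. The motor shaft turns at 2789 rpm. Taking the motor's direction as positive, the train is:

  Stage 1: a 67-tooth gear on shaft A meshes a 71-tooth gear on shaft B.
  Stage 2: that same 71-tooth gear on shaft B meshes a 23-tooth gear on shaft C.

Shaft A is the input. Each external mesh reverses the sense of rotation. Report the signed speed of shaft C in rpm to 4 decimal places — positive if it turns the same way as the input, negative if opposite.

Stage 1 [67T→71T]: ω = 2789.0000×67/71 = 2631.8732 rpm, dir flips to −; running = −2631.8732
Stage 2 [71T→23T]: ω = 2631.8732×71/23 = 8124.4783 rpm, dir flips to +; running = +8124.4783

+8124.4783 rpm (same as input, |ω| = 8124.4783 rpm)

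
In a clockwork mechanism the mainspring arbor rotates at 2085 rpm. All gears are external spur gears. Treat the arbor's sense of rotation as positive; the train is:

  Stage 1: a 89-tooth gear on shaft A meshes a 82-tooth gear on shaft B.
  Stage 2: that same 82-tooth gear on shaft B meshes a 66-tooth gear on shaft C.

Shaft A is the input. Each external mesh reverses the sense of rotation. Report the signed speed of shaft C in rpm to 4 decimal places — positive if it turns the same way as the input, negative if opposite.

Stage 1 [89T→82T]: ω = 2085.0000×89/82 = 2262.9878 rpm, dir flips to −; running = −2262.9878
Stage 2 [82T→66T]: ω = 2262.9878×82/66 = 2811.5909 rpm, dir flips to +; running = +2811.5909

+2811.5909 rpm (same as input, |ω| = 2811.5909 rpm)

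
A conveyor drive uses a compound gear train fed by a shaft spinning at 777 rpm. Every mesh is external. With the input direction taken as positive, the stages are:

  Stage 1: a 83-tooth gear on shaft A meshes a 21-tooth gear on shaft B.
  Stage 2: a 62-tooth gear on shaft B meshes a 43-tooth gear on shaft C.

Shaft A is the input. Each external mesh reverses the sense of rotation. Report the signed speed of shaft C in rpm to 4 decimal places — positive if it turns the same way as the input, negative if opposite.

Stage 1 [83T→21T]: ω = 777.0000×83/21 = 3071.0000 rpm, dir flips to −; running = −3071.0000
Stage 2 [62T→43T]: ω = 3071.0000×62/43 = 4427.9535 rpm, dir flips to +; running = +4427.9535

+4427.9535 rpm (same as input, |ω| = 4427.9535 rpm)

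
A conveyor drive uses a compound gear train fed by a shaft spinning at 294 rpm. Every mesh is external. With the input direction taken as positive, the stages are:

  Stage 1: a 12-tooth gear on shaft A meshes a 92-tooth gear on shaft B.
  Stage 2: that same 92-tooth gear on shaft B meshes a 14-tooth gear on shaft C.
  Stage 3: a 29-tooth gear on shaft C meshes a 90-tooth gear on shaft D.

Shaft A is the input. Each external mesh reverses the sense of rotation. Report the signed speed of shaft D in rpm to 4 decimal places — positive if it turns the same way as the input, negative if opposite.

-81.2000 rpm (opposite to input, |ω| = 81.2000 rpm)

Stage 1 [12T→92T]: ω = 294.0000×12/92 = 38.3478 rpm, dir flips to −; running = −38.3478
Stage 2 [92T→14T]: ω = 38.3478×92/14 = 252.0000 rpm, dir flips to +; running = +252.0000
Stage 3 [29T→90T]: ω = 252.0000×29/90 = 81.2000 rpm, dir flips to −; running = −81.2000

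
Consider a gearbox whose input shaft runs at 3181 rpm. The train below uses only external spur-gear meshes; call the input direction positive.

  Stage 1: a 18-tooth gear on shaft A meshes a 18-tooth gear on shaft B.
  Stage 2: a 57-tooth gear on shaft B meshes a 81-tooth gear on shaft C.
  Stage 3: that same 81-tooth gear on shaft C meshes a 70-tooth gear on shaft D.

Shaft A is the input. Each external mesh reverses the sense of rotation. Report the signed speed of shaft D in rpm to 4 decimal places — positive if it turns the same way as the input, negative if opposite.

Stage 1 [18T→18T]: ω = 3181.0000×18/18 = 3181.0000 rpm, dir flips to −; running = −3181.0000
Stage 2 [57T→81T]: ω = 3181.0000×57/81 = 2238.4815 rpm, dir flips to +; running = +2238.4815
Stage 3 [81T→70T]: ω = 2238.4815×81/70 = 2590.2429 rpm, dir flips to −; running = −2590.2429

-2590.2429 rpm (opposite to input, |ω| = 2590.2429 rpm)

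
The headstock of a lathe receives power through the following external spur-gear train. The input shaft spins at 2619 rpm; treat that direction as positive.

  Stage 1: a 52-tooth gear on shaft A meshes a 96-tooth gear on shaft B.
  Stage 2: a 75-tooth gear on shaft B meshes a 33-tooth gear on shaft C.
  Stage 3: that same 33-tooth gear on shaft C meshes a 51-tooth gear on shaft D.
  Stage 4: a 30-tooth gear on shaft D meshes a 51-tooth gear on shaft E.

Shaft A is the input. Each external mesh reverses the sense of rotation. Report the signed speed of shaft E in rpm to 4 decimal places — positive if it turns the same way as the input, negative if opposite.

Stage 1 [52T→96T]: ω = 2619.0000×52/96 = 1418.6250 rpm, dir flips to −; running = −1418.6250
Stage 2 [75T→33T]: ω = 1418.6250×75/33 = 3224.1477 rpm, dir flips to +; running = +3224.1477
Stage 3 [33T→51T]: ω = 3224.1477×33/51 = 2086.2132 rpm, dir flips to −; running = −2086.2132
Stage 4 [30T→51T]: ω = 2086.2132×30/51 = 1227.1843 rpm, dir flips to +; running = +1227.1843

+1227.1843 rpm (same as input, |ω| = 1227.1843 rpm)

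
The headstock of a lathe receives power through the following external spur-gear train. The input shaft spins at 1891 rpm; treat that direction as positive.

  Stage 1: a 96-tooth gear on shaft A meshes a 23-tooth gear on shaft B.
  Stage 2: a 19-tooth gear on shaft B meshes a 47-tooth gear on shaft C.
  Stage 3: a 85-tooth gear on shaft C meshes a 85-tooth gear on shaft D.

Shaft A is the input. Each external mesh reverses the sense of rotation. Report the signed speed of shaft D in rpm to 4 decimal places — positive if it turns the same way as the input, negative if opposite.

-3190.7345 rpm (opposite to input, |ω| = 3190.7345 rpm)

Stage 1 [96T→23T]: ω = 1891.0000×96/23 = 7892.8696 rpm, dir flips to −; running = −7892.8696
Stage 2 [19T→47T]: ω = 7892.8696×19/47 = 3190.7345 rpm, dir flips to +; running = +3190.7345
Stage 3 [85T→85T]: ω = 3190.7345×85/85 = 3190.7345 rpm, dir flips to −; running = −3190.7345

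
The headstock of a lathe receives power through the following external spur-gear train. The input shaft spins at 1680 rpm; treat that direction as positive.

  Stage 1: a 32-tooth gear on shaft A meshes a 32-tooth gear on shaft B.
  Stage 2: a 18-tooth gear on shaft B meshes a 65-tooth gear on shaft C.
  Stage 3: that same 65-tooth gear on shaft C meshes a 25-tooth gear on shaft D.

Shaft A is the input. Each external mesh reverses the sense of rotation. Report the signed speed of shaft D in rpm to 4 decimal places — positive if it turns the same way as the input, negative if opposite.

-1209.6000 rpm (opposite to input, |ω| = 1209.6000 rpm)

Stage 1 [32T→32T]: ω = 1680.0000×32/32 = 1680.0000 rpm, dir flips to −; running = −1680.0000
Stage 2 [18T→65T]: ω = 1680.0000×18/65 = 465.2308 rpm, dir flips to +; running = +465.2308
Stage 3 [65T→25T]: ω = 465.2308×65/25 = 1209.6000 rpm, dir flips to −; running = −1209.6000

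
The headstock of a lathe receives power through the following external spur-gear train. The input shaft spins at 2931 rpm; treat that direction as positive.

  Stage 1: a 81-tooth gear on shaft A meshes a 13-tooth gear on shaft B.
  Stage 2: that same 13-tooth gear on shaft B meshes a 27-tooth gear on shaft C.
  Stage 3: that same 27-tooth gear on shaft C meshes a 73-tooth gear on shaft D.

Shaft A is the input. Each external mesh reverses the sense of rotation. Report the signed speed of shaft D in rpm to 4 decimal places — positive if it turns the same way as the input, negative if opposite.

Stage 1 [81T→13T]: ω = 2931.0000×81/13 = 18262.3846 rpm, dir flips to −; running = −18262.3846
Stage 2 [13T→27T]: ω = 18262.3846×13/27 = 8793.0000 rpm, dir flips to +; running = +8793.0000
Stage 3 [27T→73T]: ω = 8793.0000×27/73 = 3252.2055 rpm, dir flips to −; running = −3252.2055

-3252.2055 rpm (opposite to input, |ω| = 3252.2055 rpm)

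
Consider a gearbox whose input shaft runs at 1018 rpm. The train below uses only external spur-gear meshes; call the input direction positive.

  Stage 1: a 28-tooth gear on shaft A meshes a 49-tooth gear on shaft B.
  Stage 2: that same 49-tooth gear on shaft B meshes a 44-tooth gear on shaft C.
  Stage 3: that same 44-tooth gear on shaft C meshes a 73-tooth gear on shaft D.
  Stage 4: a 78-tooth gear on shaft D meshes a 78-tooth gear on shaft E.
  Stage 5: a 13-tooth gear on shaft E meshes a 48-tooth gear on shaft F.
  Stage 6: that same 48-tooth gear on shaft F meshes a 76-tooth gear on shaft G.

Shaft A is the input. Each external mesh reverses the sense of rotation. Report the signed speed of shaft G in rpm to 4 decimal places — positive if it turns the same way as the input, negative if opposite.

+66.7902 rpm (same as input, |ω| = 66.7902 rpm)

Stage 1 [28T→49T]: ω = 1018.0000×28/49 = 581.7143 rpm, dir flips to −; running = −581.7143
Stage 2 [49T→44T]: ω = 581.7143×49/44 = 647.8182 rpm, dir flips to +; running = +647.8182
Stage 3 [44T→73T]: ω = 647.8182×44/73 = 390.4658 rpm, dir flips to −; running = −390.4658
Stage 4 [78T→78T]: ω = 390.4658×78/78 = 390.4658 rpm, dir flips to +; running = +390.4658
Stage 5 [13T→48T]: ω = 390.4658×13/48 = 105.7511 rpm, dir flips to −; running = −105.7511
Stage 6 [48T→76T]: ω = 105.7511×48/76 = 66.7902 rpm, dir flips to +; running = +66.7902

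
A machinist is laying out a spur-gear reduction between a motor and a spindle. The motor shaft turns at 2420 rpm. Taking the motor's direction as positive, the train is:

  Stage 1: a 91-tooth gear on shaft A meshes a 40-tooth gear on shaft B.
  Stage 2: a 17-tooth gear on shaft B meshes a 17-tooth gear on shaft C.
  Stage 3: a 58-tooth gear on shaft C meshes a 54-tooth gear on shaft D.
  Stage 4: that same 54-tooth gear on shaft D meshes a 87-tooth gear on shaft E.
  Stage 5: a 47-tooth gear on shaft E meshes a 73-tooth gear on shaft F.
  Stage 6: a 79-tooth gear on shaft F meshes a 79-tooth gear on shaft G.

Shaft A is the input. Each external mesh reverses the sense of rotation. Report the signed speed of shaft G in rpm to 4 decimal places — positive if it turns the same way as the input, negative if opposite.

Stage 1 [91T→40T]: ω = 2420.0000×91/40 = 5505.5000 rpm, dir flips to −; running = −5505.5000
Stage 2 [17T→17T]: ω = 5505.5000×17/17 = 5505.5000 rpm, dir flips to +; running = +5505.5000
Stage 3 [58T→54T]: ω = 5505.5000×58/54 = 5913.3148 rpm, dir flips to −; running = −5913.3148
Stage 4 [54T→87T]: ω = 5913.3148×54/87 = 3670.3333 rpm, dir flips to +; running = +3670.3333
Stage 5 [47T→73T]: ω = 3670.3333×47/73 = 2363.0913 rpm, dir flips to −; running = −2363.0913
Stage 6 [79T→79T]: ω = 2363.0913×79/79 = 2363.0913 rpm, dir flips to +; running = +2363.0913

+2363.0913 rpm (same as input, |ω| = 2363.0913 rpm)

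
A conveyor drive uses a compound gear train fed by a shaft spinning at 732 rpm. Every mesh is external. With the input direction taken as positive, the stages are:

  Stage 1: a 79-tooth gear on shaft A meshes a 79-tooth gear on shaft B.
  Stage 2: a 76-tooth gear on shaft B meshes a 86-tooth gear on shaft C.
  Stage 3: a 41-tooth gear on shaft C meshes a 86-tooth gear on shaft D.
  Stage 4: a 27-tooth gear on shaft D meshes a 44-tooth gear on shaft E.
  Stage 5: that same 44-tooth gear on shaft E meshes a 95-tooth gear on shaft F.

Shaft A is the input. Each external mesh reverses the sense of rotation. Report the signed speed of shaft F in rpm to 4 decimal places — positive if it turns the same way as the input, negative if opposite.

Stage 1 [79T→79T]: ω = 732.0000×79/79 = 732.0000 rpm, dir flips to −; running = −732.0000
Stage 2 [76T→86T]: ω = 732.0000×76/86 = 646.8837 rpm, dir flips to +; running = +646.8837
Stage 3 [41T→86T]: ω = 646.8837×41/86 = 308.3981 rpm, dir flips to −; running = −308.3981
Stage 4 [27T→44T]: ω = 308.3981×27/44 = 189.2443 rpm, dir flips to +; running = +189.2443
Stage 5 [44T→95T]: ω = 189.2443×44/95 = 87.6500 rpm, dir flips to −; running = −87.6500

-87.6500 rpm (opposite to input, |ω| = 87.6500 rpm)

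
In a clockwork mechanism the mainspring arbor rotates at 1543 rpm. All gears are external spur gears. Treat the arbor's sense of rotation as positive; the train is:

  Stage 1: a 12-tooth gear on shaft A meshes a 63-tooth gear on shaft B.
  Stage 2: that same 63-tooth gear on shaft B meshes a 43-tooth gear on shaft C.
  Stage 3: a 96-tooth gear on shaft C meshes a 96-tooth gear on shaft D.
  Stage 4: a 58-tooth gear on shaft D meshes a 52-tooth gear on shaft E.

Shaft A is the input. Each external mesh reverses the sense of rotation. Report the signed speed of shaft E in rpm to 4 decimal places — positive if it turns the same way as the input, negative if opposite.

Stage 1 [12T→63T]: ω = 1543.0000×12/63 = 293.9048 rpm, dir flips to −; running = −293.9048
Stage 2 [63T→43T]: ω = 293.9048×63/43 = 430.6047 rpm, dir flips to +; running = +430.6047
Stage 3 [96T→96T]: ω = 430.6047×96/96 = 430.6047 rpm, dir flips to −; running = −430.6047
Stage 4 [58T→52T]: ω = 430.6047×58/52 = 480.2898 rpm, dir flips to +; running = +480.2898

+480.2898 rpm (same as input, |ω| = 480.2898 rpm)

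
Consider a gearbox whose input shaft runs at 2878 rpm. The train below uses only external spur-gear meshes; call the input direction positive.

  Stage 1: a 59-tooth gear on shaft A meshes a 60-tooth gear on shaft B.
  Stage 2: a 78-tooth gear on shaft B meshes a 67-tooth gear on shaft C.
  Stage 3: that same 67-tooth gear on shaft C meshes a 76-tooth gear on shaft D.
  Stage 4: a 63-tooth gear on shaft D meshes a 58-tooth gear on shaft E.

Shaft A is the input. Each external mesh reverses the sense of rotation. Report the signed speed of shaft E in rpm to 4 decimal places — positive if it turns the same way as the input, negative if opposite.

+3154.8965 rpm (same as input, |ω| = 3154.8965 rpm)

Stage 1 [59T→60T]: ω = 2878.0000×59/60 = 2830.0333 rpm, dir flips to −; running = −2830.0333
Stage 2 [78T→67T]: ω = 2830.0333×78/67 = 3294.6657 rpm, dir flips to +; running = +3294.6657
Stage 3 [67T→76T]: ω = 3294.6657×67/76 = 2904.5079 rpm, dir flips to −; running = −2904.5079
Stage 4 [63T→58T]: ω = 2904.5079×63/58 = 3154.8965 rpm, dir flips to +; running = +3154.8965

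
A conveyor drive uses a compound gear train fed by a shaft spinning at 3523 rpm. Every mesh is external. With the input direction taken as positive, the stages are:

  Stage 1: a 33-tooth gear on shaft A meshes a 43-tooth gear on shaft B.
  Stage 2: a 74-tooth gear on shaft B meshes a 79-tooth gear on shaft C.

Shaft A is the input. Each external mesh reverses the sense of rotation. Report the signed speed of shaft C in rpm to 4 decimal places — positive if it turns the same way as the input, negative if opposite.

Stage 1 [33T→43T]: ω = 3523.0000×33/43 = 2703.6977 rpm, dir flips to −; running = −2703.6977
Stage 2 [74T→79T]: ω = 2703.6977×74/79 = 2532.5776 rpm, dir flips to +; running = +2532.5776

+2532.5776 rpm (same as input, |ω| = 2532.5776 rpm)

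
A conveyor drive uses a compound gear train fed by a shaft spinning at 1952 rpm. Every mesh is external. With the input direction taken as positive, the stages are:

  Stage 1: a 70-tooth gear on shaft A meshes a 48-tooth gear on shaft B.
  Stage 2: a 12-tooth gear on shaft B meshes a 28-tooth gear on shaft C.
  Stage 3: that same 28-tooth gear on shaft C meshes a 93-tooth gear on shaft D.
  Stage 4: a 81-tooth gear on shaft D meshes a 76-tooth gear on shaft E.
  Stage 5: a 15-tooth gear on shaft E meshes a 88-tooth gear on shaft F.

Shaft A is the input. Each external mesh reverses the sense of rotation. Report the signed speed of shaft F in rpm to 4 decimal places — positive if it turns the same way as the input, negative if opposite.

Stage 1 [70T→48T]: ω = 1952.0000×70/48 = 2846.6667 rpm, dir flips to −; running = −2846.6667
Stage 2 [12T→28T]: ω = 2846.6667×12/28 = 1220.0000 rpm, dir flips to +; running = +1220.0000
Stage 3 [28T→93T]: ω = 1220.0000×28/93 = 367.3118 rpm, dir flips to −; running = −367.3118
Stage 4 [81T→76T]: ω = 367.3118×81/76 = 391.4771 rpm, dir flips to +; running = +391.4771
Stage 5 [15T→88T]: ω = 391.4771×15/88 = 66.7290 rpm, dir flips to −; running = −66.7290

-66.7290 rpm (opposite to input, |ω| = 66.7290 rpm)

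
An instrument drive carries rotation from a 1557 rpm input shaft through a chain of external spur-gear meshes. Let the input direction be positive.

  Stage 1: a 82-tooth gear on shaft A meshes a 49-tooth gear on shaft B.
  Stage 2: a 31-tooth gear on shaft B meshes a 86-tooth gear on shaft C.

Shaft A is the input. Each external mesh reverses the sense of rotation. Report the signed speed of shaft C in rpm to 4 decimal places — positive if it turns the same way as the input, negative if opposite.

+939.2250 rpm (same as input, |ω| = 939.2250 rpm)

Stage 1 [82T→49T]: ω = 1557.0000×82/49 = 2605.5918 rpm, dir flips to −; running = −2605.5918
Stage 2 [31T→86T]: ω = 2605.5918×31/86 = 939.2250 rpm, dir flips to +; running = +939.2250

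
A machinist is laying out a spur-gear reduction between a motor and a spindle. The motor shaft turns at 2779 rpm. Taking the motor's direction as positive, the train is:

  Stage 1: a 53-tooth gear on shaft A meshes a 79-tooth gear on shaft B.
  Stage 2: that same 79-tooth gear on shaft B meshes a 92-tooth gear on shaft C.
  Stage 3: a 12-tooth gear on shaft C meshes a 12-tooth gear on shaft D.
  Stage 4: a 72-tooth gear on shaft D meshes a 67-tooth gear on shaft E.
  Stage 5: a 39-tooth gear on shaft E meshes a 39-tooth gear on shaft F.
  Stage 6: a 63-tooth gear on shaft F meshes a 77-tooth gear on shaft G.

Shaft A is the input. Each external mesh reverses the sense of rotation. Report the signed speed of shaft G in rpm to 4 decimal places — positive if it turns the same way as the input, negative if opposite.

Stage 1 [53T→79T]: ω = 2779.0000×53/79 = 1864.3924 rpm, dir flips to −; running = −1864.3924
Stage 2 [79T→92T]: ω = 1864.3924×79/92 = 1600.9457 rpm, dir flips to +; running = +1600.9457
Stage 3 [12T→12T]: ω = 1600.9457×12/12 = 1600.9457 rpm, dir flips to −; running = −1600.9457
Stage 4 [72T→67T]: ω = 1600.9457×72/67 = 1720.4192 rpm, dir flips to +; running = +1720.4192
Stage 5 [39T→39T]: ω = 1720.4192×39/39 = 1720.4192 rpm, dir flips to −; running = −1720.4192
Stage 6 [63T→77T]: ω = 1720.4192×63/77 = 1407.6157 rpm, dir flips to +; running = +1407.6157

+1407.6157 rpm (same as input, |ω| = 1407.6157 rpm)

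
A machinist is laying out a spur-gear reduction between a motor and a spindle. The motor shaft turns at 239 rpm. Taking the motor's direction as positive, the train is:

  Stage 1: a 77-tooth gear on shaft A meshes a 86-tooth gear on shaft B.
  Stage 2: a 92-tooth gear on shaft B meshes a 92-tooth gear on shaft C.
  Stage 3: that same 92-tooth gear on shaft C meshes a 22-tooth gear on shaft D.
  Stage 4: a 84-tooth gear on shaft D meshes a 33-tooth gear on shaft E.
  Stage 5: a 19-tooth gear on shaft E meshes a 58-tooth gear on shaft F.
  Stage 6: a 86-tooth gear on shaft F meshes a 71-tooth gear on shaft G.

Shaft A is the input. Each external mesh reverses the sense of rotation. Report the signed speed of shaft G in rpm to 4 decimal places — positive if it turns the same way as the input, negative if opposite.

Stage 1 [77T→86T]: ω = 239.0000×77/86 = 213.9884 rpm, dir flips to −; running = −213.9884
Stage 2 [92T→92T]: ω = 213.9884×92/92 = 213.9884 rpm, dir flips to +; running = +213.9884
Stage 3 [92T→22T]: ω = 213.9884×92/22 = 894.8605 rpm, dir flips to −; running = −894.8605
Stage 4 [84T→33T]: ω = 894.8605×84/33 = 2277.8266 rpm, dir flips to +; running = +2277.8266
Stage 5 [19T→58T]: ω = 2277.8266×19/58 = 746.1846 rpm, dir flips to −; running = −746.1846
Stage 6 [86T→71T]: ω = 746.1846×86/71 = 903.8292 rpm, dir flips to +; running = +903.8292

+903.8292 rpm (same as input, |ω| = 903.8292 rpm)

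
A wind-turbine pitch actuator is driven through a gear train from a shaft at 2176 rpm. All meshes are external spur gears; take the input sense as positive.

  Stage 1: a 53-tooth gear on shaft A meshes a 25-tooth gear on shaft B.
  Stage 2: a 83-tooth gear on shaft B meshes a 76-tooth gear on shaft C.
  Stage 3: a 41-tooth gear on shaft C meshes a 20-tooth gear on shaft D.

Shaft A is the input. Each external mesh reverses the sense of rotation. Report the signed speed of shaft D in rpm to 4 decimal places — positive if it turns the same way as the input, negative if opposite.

Stage 1 [53T→25T]: ω = 2176.0000×53/25 = 4613.1200 rpm, dir flips to −; running = −4613.1200
Stage 2 [83T→76T]: ω = 4613.1200×83/76 = 5038.0126 rpm, dir flips to +; running = +5038.0126
Stage 3 [41T→20T]: ω = 5038.0126×41/20 = 10327.9259 rpm, dir flips to −; running = −10327.9259

-10327.9259 rpm (opposite to input, |ω| = 10327.9259 rpm)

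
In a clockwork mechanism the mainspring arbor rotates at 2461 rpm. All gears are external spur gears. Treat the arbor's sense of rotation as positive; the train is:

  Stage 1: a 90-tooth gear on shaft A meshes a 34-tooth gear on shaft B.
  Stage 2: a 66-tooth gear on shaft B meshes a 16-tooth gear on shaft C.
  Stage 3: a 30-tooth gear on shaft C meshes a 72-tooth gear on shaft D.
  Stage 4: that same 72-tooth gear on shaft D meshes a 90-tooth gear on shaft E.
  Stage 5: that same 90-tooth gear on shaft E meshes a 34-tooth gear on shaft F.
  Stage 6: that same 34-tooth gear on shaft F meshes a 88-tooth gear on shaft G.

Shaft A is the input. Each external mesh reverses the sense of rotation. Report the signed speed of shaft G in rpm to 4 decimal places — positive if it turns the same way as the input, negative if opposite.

+9160.8915 rpm (same as input, |ω| = 9160.8915 rpm)

Stage 1 [90T→34T]: ω = 2461.0000×90/34 = 6514.4118 rpm, dir flips to −; running = −6514.4118
Stage 2 [66T→16T]: ω = 6514.4118×66/16 = 26871.9485 rpm, dir flips to +; running = +26871.9485
Stage 3 [30T→72T]: ω = 26871.9485×30/72 = 11196.6452 rpm, dir flips to −; running = −11196.6452
Stage 4 [72T→90T]: ω = 11196.6452×72/90 = 8957.3162 rpm, dir flips to +; running = +8957.3162
Stage 5 [90T→34T]: ω = 8957.3162×90/34 = 23710.5428 rpm, dir flips to −; running = −23710.5428
Stage 6 [34T→88T]: ω = 23710.5428×34/88 = 9160.8915 rpm, dir flips to +; running = +9160.8915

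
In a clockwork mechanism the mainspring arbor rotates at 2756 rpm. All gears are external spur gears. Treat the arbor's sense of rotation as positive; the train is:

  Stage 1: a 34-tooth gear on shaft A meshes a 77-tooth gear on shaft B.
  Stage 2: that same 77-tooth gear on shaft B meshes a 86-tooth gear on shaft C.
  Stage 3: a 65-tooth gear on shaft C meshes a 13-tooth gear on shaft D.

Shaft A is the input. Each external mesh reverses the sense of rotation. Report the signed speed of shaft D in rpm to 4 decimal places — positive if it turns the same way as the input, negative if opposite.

-5447.9070 rpm (opposite to input, |ω| = 5447.9070 rpm)

Stage 1 [34T→77T]: ω = 2756.0000×34/77 = 1216.9351 rpm, dir flips to −; running = −1216.9351
Stage 2 [77T→86T]: ω = 1216.9351×77/86 = 1089.5814 rpm, dir flips to +; running = +1089.5814
Stage 3 [65T→13T]: ω = 1089.5814×65/13 = 5447.9070 rpm, dir flips to −; running = −5447.9070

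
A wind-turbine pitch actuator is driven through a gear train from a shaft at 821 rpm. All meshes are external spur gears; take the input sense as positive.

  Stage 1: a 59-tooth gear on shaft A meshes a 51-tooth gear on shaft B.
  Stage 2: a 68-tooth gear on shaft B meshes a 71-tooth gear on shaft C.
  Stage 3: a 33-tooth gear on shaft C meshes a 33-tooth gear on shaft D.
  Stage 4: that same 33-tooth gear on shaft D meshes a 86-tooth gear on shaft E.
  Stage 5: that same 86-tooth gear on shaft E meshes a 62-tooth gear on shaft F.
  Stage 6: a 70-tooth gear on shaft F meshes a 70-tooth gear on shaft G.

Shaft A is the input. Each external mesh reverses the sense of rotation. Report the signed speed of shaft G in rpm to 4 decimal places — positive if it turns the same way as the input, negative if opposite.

+484.1699 rpm (same as input, |ω| = 484.1699 rpm)

Stage 1 [59T→51T]: ω = 821.0000×59/51 = 949.7843 rpm, dir flips to −; running = −949.7843
Stage 2 [68T→71T]: ω = 949.7843×68/71 = 909.6526 rpm, dir flips to +; running = +909.6526
Stage 3 [33T→33T]: ω = 909.6526×33/33 = 909.6526 rpm, dir flips to −; running = −909.6526
Stage 4 [33T→86T]: ω = 909.6526×33/86 = 349.0527 rpm, dir flips to +; running = +349.0527
Stage 5 [86T→62T]: ω = 349.0527×86/62 = 484.1699 rpm, dir flips to −; running = −484.1699
Stage 6 [70T→70T]: ω = 484.1699×70/70 = 484.1699 rpm, dir flips to +; running = +484.1699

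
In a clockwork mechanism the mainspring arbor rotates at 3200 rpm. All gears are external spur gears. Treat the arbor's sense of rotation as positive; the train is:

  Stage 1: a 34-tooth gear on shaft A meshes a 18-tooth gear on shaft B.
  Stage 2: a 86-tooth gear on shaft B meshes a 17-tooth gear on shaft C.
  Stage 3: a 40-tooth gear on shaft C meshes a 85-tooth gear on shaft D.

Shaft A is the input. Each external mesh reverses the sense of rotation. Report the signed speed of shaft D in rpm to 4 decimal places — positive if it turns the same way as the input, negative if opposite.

Stage 1 [34T→18T]: ω = 3200.0000×34/18 = 6044.4444 rpm, dir flips to −; running = −6044.4444
Stage 2 [86T→17T]: ω = 6044.4444×86/17 = 30577.7778 rpm, dir flips to +; running = +30577.7778
Stage 3 [40T→85T]: ω = 30577.7778×40/85 = 14389.5425 rpm, dir flips to −; running = −14389.5425

-14389.5425 rpm (opposite to input, |ω| = 14389.5425 rpm)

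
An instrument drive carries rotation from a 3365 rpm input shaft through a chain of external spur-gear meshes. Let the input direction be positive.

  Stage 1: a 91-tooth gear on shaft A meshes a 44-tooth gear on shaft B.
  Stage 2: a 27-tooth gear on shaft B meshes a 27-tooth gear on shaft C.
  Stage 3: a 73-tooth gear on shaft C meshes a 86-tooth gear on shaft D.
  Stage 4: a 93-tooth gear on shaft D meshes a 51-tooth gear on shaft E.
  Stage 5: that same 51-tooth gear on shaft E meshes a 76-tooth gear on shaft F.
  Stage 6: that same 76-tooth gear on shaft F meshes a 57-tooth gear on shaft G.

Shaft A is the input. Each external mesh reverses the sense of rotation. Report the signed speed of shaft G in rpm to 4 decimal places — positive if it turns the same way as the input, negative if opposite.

+9638.4297 rpm (same as input, |ω| = 9638.4297 rpm)

Stage 1 [91T→44T]: ω = 3365.0000×91/44 = 6959.4318 rpm, dir flips to −; running = −6959.4318
Stage 2 [27T→27T]: ω = 6959.4318×27/27 = 6959.4318 rpm, dir flips to +; running = +6959.4318
Stage 3 [73T→86T]: ω = 6959.4318×73/86 = 5907.4247 rpm, dir flips to −; running = −5907.4247
Stage 4 [93T→51T]: ω = 5907.4247×93/51 = 10772.3627 rpm, dir flips to +; running = +10772.3627
Stage 5 [51T→76T]: ω = 10772.3627×51/76 = 7228.8223 rpm, dir flips to −; running = −7228.8223
Stage 6 [76T→57T]: ω = 7228.8223×76/57 = 9638.4297 rpm, dir flips to +; running = +9638.4297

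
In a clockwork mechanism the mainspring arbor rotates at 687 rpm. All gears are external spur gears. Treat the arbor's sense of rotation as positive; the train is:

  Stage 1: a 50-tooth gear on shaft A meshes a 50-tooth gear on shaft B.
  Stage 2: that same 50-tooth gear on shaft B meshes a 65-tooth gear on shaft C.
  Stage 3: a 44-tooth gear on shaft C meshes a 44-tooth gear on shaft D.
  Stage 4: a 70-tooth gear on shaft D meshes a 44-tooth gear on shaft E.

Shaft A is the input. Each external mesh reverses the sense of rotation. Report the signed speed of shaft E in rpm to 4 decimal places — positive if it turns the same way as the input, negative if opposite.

Stage 1 [50T→50T]: ω = 687.0000×50/50 = 687.0000 rpm, dir flips to −; running = −687.0000
Stage 2 [50T→65T]: ω = 687.0000×50/65 = 528.4615 rpm, dir flips to +; running = +528.4615
Stage 3 [44T→44T]: ω = 528.4615×44/44 = 528.4615 rpm, dir flips to −; running = −528.4615
Stage 4 [70T→44T]: ω = 528.4615×70/44 = 840.7343 rpm, dir flips to +; running = +840.7343

+840.7343 rpm (same as input, |ω| = 840.7343 rpm)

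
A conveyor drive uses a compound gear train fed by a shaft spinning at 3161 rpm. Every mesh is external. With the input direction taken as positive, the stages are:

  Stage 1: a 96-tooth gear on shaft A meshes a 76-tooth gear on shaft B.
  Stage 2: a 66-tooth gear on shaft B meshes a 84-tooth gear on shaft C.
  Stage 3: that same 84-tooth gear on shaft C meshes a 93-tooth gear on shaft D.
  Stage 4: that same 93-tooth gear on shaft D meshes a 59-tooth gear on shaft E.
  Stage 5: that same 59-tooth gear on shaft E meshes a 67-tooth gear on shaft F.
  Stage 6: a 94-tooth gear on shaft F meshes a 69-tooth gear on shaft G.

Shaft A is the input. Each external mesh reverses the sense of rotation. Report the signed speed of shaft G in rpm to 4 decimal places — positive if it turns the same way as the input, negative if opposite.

+5358.3371 rpm (same as input, |ω| = 5358.3371 rpm)

Stage 1 [96T→76T]: ω = 3161.0000×96/76 = 3992.8421 rpm, dir flips to −; running = −3992.8421
Stage 2 [66T→84T]: ω = 3992.8421×66/84 = 3137.2331 rpm, dir flips to +; running = +3137.2331
Stage 3 [84T→93T]: ω = 3137.2331×84/93 = 2833.6299 rpm, dir flips to −; running = −2833.6299
Stage 4 [93T→59T]: ω = 2833.6299×93/59 = 4466.5691 rpm, dir flips to +; running = +4466.5691
Stage 5 [59T→67T]: ω = 4466.5691×59/67 = 3933.2474 rpm, dir flips to −; running = −3933.2474
Stage 6 [94T→69T]: ω = 3933.2474×94/69 = 5358.3371 rpm, dir flips to +; running = +5358.3371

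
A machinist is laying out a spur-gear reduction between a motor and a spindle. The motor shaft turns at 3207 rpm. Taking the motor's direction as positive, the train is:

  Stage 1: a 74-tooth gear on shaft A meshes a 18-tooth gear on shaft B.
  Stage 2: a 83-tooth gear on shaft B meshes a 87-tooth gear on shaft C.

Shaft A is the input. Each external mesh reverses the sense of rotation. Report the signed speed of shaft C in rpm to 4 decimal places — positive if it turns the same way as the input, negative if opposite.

+12578.1571 rpm (same as input, |ω| = 12578.1571 rpm)

Stage 1 [74T→18T]: ω = 3207.0000×74/18 = 13184.3333 rpm, dir flips to −; running = −13184.3333
Stage 2 [83T→87T]: ω = 13184.3333×83/87 = 12578.1571 rpm, dir flips to +; running = +12578.1571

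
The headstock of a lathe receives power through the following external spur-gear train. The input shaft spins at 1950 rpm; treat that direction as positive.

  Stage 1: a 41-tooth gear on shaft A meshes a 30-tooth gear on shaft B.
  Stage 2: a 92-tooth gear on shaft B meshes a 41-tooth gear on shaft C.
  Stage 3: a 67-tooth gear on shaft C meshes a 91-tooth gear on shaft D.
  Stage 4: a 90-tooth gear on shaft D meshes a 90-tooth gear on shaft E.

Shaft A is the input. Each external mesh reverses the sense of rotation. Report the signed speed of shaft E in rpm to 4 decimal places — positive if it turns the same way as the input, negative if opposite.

+4402.8571 rpm (same as input, |ω| = 4402.8571 rpm)

Stage 1 [41T→30T]: ω = 1950.0000×41/30 = 2665.0000 rpm, dir flips to −; running = −2665.0000
Stage 2 [92T→41T]: ω = 2665.0000×92/41 = 5980.0000 rpm, dir flips to +; running = +5980.0000
Stage 3 [67T→91T]: ω = 5980.0000×67/91 = 4402.8571 rpm, dir flips to −; running = −4402.8571
Stage 4 [90T→90T]: ω = 4402.8571×90/90 = 4402.8571 rpm, dir flips to +; running = +4402.8571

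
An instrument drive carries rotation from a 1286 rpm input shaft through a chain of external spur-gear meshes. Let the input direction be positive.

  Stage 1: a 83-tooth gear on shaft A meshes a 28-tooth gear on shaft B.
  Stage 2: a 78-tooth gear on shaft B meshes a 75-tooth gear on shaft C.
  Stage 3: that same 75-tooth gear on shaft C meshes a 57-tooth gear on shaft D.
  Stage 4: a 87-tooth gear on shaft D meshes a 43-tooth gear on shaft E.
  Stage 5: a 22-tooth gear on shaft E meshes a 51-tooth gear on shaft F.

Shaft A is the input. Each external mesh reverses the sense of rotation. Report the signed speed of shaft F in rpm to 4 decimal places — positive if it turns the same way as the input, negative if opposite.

Stage 1 [83T→28T]: ω = 1286.0000×83/28 = 3812.0714 rpm, dir flips to −; running = −3812.0714
Stage 2 [78T→75T]: ω = 3812.0714×78/75 = 3964.5543 rpm, dir flips to +; running = +3964.5543
Stage 3 [75T→57T]: ω = 3964.5543×75/57 = 5216.5188 rpm, dir flips to −; running = −5216.5188
Stage 4 [87T→43T]: ω = 5216.5188×87/43 = 10554.3520 rpm, dir flips to +; running = +10554.3520
Stage 5 [22T→51T]: ω = 10554.3520×22/51 = 4552.8577 rpm, dir flips to −; running = −4552.8577

-4552.8577 rpm (opposite to input, |ω| = 4552.8577 rpm)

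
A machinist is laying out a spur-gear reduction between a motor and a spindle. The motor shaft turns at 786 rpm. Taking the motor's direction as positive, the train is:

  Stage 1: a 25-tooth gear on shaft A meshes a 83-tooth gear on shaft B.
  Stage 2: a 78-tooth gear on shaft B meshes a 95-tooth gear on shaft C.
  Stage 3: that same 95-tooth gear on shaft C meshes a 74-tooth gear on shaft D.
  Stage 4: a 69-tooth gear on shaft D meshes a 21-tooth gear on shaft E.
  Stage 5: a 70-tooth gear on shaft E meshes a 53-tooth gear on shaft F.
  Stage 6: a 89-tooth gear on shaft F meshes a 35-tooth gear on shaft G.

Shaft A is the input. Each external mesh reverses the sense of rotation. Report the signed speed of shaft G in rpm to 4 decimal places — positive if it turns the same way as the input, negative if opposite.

+2753.7295 rpm (same as input, |ω| = 2753.7295 rpm)

Stage 1 [25T→83T]: ω = 786.0000×25/83 = 236.7470 rpm, dir flips to −; running = −236.7470
Stage 2 [78T→95T]: ω = 236.7470×78/95 = 194.3817 rpm, dir flips to +; running = +194.3817
Stage 3 [95T→74T]: ω = 194.3817×95/74 = 249.5441 rpm, dir flips to −; running = −249.5441
Stage 4 [69T→21T]: ω = 249.5441×69/21 = 819.9307 rpm, dir flips to +; running = +819.9307
Stage 5 [70T→53T]: ω = 819.9307×70/53 = 1082.9273 rpm, dir flips to −; running = −1082.9273
Stage 6 [89T→35T]: ω = 1082.9273×89/35 = 2753.7295 rpm, dir flips to +; running = +2753.7295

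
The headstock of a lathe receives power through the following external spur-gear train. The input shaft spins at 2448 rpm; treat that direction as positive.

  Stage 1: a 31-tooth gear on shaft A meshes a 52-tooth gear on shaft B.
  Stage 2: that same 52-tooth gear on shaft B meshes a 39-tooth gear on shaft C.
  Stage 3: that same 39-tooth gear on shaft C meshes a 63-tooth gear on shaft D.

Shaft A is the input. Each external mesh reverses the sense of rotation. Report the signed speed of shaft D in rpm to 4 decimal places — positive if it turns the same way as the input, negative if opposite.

Stage 1 [31T→52T]: ω = 2448.0000×31/52 = 1459.3846 rpm, dir flips to −; running = −1459.3846
Stage 2 [52T→39T]: ω = 1459.3846×52/39 = 1945.8462 rpm, dir flips to +; running = +1945.8462
Stage 3 [39T→63T]: ω = 1945.8462×39/63 = 1204.5714 rpm, dir flips to −; running = −1204.5714

-1204.5714 rpm (opposite to input, |ω| = 1204.5714 rpm)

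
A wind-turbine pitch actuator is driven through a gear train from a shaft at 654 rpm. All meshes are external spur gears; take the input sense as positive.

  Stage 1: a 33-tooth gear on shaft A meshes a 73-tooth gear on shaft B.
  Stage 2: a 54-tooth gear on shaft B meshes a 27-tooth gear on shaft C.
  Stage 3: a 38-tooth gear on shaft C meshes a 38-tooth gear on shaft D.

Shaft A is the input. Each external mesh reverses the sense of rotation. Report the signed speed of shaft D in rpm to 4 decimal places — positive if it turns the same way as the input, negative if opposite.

Stage 1 [33T→73T]: ω = 654.0000×33/73 = 295.6438 rpm, dir flips to −; running = −295.6438
Stage 2 [54T→27T]: ω = 295.6438×54/27 = 591.2877 rpm, dir flips to +; running = +591.2877
Stage 3 [38T→38T]: ω = 591.2877×38/38 = 591.2877 rpm, dir flips to −; running = −591.2877

-591.2877 rpm (opposite to input, |ω| = 591.2877 rpm)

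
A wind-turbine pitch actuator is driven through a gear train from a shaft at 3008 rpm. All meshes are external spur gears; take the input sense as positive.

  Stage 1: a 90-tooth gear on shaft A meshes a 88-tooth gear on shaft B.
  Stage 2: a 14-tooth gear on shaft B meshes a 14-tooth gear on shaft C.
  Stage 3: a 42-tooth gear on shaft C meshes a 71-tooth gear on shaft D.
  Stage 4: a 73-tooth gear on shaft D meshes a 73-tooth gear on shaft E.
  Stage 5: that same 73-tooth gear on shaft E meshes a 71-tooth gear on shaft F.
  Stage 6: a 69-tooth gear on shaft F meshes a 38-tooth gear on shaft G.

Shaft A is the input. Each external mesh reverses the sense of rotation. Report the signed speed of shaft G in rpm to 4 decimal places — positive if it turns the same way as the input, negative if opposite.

+3397.4934 rpm (same as input, |ω| = 3397.4934 rpm)

Stage 1 [90T→88T]: ω = 3008.0000×90/88 = 3076.3636 rpm, dir flips to −; running = −3076.3636
Stage 2 [14T→14T]: ω = 3076.3636×14/14 = 3076.3636 rpm, dir flips to +; running = +3076.3636
Stage 3 [42T→71T]: ω = 3076.3636×42/71 = 1819.8207 rpm, dir flips to −; running = −1819.8207
Stage 4 [73T→73T]: ω = 1819.8207×73/73 = 1819.8207 rpm, dir flips to +; running = +1819.8207
Stage 5 [73T→71T]: ω = 1819.8207×73/71 = 1871.0833 rpm, dir flips to −; running = −1871.0833
Stage 6 [69T→38T]: ω = 1871.0833×69/38 = 3397.4934 rpm, dir flips to +; running = +3397.4934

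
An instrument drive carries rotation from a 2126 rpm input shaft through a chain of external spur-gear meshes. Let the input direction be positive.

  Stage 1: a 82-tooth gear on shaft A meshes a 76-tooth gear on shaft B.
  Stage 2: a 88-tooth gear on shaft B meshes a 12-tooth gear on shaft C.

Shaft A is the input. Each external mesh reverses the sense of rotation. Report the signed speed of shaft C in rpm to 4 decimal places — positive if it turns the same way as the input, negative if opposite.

+16821.5088 rpm (same as input, |ω| = 16821.5088 rpm)

Stage 1 [82T→76T]: ω = 2126.0000×82/76 = 2293.8421 rpm, dir flips to −; running = −2293.8421
Stage 2 [88T→12T]: ω = 2293.8421×88/12 = 16821.5088 rpm, dir flips to +; running = +16821.5088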